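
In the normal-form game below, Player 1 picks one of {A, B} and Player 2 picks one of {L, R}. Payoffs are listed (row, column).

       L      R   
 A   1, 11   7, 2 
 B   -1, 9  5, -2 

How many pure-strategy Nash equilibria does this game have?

(A, L): Player 1 gets 1 (best alternative -1); Player 2 gets 11 (best alternative 2). Neither deviates — NE.
(B, R) is not a NE: Player 1 would switch to A (7 > 5).
No other cell survives both best-response checks, so there is 1 pure NE.

1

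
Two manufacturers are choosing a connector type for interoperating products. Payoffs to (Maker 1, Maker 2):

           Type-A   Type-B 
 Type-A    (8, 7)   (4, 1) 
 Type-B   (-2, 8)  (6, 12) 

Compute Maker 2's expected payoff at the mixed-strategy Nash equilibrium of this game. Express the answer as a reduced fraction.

Maker 1 mixes with probability p on Type-A, chosen so Maker 2 is indifferent: 7p + 8(1−p) = 1p + 12(1−p) gives p = 2/5.
Maker 2's expected payoff is 7·2/5 + 8·3/5 = 38/5.

38/5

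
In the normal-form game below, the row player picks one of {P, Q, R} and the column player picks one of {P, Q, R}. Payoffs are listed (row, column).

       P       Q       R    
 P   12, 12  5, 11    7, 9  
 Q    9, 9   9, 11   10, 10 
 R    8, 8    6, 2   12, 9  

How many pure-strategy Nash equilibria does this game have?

3

Both P: the row player gets 12 (best alternative 9); the column player gets 12 (best alternative 11). Neither deviates — NE.
Both Q: the row player gets 9 (best alternative 6); the column player gets 11 (best alternative 10). Neither deviates — NE.
Both R: the row player gets 12 (best alternative 10); the column player gets 9 (best alternative 8). Neither deviates — NE.
(P, R) is not a NE: the row player would switch to R (12 > 7).
No other cell survives both best-response checks, so there are 3 pure NE.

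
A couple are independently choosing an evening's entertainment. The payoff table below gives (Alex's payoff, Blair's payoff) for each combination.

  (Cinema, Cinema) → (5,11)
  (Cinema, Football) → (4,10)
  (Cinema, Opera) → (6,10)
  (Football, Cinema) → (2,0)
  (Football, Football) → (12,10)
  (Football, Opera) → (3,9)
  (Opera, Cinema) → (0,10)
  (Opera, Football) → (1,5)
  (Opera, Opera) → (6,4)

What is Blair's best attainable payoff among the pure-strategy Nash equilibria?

Both Cinema is a pure NE (Alex: 5 ≥ 2; Blair: 11 ≥ 10). Blair gets 11.
Both Football is a pure NE (Alex: 12 ≥ 4; Blair: 10 ≥ 9). Blair gets 10.
Every other cell has a profitable deviation for at least one player. Highest of {11, 10} is 11.

11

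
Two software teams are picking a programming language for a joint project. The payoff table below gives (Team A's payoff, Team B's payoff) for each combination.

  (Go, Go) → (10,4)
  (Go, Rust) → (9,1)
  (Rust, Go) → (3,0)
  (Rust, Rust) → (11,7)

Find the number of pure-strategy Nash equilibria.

2

Both Go: Team A gets 10 (best alternative 3); Team B gets 4 (best alternative 1). Neither deviates — NE.
Both Rust: Team A gets 11 (best alternative 9); Team B gets 7 (best alternative 0). Neither deviates — NE.
(Go, Rust) is not a NE: Team A would switch to Rust (11 > 9).
No other cell survives both best-response checks, so there are 2 pure NE.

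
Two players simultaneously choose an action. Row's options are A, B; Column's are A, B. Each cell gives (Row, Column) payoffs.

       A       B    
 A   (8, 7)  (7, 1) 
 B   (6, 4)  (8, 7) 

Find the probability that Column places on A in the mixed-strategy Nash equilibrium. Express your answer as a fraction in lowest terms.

1/3

Column's mix q on A must make Row indifferent between A and B.
Row's payoff from A: 8q + 7(1−q). From B: 6q + 8(1−q).
Set equal: 2q = 1(1−q) → q = 1/3.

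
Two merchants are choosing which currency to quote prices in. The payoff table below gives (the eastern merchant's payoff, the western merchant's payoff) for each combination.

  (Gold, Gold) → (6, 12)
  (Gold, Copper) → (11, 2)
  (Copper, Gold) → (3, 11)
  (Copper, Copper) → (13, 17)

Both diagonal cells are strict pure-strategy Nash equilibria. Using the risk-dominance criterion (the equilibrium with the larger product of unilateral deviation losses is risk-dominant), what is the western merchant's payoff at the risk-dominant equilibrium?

12

At both Gold: the eastern merchant loses 6 − 3 = 3 by deviating; the western merchant loses 12 − 2 = 10. Product = 3·10 = 30.
At both Copper: the eastern merchant loses 13 − 11 = 2 by deviating; the western merchant loses 17 − 11 = 6. Product = 2·6 = 12.
30 > 12, so both Gold is risk-dominant. The western merchant's payoff there is 12.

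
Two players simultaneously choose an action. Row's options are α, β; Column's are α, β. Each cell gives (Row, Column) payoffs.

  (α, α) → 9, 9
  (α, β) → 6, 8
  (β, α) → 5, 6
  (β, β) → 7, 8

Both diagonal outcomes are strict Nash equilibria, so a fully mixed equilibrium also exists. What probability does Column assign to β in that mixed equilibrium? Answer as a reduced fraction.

Column's mix q on α must make Row indifferent between α and β.
Row's payoff from α: 9q + 6(1−q). From β: 5q + 7(1−q).
Set equal: 4q = 1(1−q) → q = 1/5.
Probability on β is 1 − 1/5 = 4/5.

4/5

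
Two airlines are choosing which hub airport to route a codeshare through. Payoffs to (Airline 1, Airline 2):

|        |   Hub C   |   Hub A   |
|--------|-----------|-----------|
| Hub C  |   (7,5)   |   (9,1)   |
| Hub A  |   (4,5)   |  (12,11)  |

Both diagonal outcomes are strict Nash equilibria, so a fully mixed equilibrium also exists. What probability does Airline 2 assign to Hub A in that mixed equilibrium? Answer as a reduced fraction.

1/2

Airline 2's mix q on Hub C must make Airline 1 indifferent between Hub C and Hub A.
Airline 1's payoff from Hub C: 7q + 9(1−q). From Hub A: 4q + 12(1−q).
Set equal: 3q = 3(1−q) → q = 3/6 = 1/2.
Probability on Hub A is 1 − 1/2 = 1/2.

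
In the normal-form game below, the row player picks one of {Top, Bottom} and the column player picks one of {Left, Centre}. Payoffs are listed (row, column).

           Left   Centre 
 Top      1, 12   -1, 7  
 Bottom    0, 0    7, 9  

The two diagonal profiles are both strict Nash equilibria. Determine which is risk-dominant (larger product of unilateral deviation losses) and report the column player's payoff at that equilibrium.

At (Top, Left): the row player loses 1 − 0 = 1 by deviating; the column player loses 12 − 7 = 5. Product = 1·5 = 5.
At (Bottom, Centre): the row player loses 7 − (-1) = 8 by deviating; the column player loses 9 − 0 = 9. Product = 8·9 = 72.
72 > 5, so (Bottom, Centre) is risk-dominant. The column player's payoff there is 9.

9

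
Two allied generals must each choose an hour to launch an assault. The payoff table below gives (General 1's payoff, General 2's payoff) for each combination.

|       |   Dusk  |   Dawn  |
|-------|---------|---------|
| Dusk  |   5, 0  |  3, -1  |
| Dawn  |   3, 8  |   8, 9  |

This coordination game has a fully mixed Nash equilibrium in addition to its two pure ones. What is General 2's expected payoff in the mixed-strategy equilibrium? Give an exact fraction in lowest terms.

General 1 mixes with probability p on Dusk, chosen so General 2 is indifferent: 0p + 8(1−p) = (-1)p + 9(1−p) gives p = 1/2.
General 2's expected payoff is 0·1/2 + 8·1/2 = 4.

4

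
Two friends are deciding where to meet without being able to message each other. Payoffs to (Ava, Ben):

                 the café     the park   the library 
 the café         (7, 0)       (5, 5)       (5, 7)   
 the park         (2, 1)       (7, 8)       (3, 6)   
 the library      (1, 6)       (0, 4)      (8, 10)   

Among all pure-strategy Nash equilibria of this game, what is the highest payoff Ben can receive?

10

Both the park is a pure NE (Ava: 7 ≥ 5; Ben: 8 ≥ 6). Ben gets 8.
Both the library is a pure NE (Ava: 8 ≥ 5; Ben: 10 ≥ 6). Ben gets 10.
Every other cell has a profitable deviation for at least one player. Highest of {8, 10} is 10.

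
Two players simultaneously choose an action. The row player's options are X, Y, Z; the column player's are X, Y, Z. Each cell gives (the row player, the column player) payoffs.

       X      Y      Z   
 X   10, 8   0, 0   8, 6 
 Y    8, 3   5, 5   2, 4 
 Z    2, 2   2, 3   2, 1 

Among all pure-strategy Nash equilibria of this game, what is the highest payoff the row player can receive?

10

Both X is a pure NE (the row player: 10 ≥ 8; the column player: 8 ≥ 6). The row player gets 10.
Both Y is a pure NE (the row player: 5 ≥ 2; the column player: 5 ≥ 4). The row player gets 5.
Every other cell has a profitable deviation for at least one player. Highest of {10, 5} is 10.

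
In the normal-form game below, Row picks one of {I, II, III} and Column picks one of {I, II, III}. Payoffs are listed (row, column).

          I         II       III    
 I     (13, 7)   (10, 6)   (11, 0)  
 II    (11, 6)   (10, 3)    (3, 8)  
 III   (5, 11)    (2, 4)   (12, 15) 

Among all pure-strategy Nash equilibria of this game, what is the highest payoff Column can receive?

15

Both I is a pure NE (Row: 13 ≥ 11; Column: 7 ≥ 6). Column gets 7.
Both III is a pure NE (Row: 12 ≥ 11; Column: 15 ≥ 11). Column gets 15.
Every other cell has a profitable deviation for at least one player. Highest of {7, 15} is 15.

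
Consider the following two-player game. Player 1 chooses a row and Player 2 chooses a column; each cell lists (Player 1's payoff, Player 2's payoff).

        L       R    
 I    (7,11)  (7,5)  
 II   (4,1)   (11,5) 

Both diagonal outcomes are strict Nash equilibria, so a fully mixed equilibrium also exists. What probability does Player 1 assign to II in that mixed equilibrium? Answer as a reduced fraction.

3/5

Player 1's mix p on I must make Player 2 indifferent between L and R.
Player 2's payoff from L: 11p + 1(1−p). From R: 5p + 5(1−p).
Set equal: 6p = 4(1−p) → p = 4/10 = 2/5.
Probability on II is 1 − 2/5 = 3/5.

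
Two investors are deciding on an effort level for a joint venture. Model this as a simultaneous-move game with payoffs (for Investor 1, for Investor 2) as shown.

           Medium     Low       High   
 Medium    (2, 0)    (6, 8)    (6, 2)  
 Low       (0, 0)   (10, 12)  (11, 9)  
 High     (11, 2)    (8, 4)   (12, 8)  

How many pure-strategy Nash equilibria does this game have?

Both Low: Investor 1 gets 10 (best alternative 8); Investor 2 gets 12 (best alternative 9). Neither deviates — NE.
Both High: Investor 1 gets 12 (best alternative 11); Investor 2 gets 8 (best alternative 4). Neither deviates — NE.
Both Medium is not a NE: Investor 1 would switch to High (11 > 2).
No other cell survives both best-response checks, so there are 2 pure NE.

2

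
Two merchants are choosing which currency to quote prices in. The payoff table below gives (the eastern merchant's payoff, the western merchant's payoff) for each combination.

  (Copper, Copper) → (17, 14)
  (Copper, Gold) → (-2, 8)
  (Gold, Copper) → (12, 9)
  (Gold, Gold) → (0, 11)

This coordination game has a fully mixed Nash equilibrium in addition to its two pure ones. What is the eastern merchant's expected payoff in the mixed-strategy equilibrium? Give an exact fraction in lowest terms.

The western merchant mixes with probability q on Copper, chosen so the eastern merchant is indifferent: 17q + (-2)(1−q) = 12q + 0(1−q) gives q = 2/7.
The eastern merchant's expected payoff (from either row, since indifferent) is 17·2/7 + (-2)·5/7 = 24/7.

24/7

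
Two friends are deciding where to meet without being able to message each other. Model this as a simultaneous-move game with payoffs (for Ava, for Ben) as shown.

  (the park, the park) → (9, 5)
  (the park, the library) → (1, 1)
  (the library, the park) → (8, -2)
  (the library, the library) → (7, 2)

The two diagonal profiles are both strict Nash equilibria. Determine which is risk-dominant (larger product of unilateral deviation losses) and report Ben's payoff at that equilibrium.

At both the park: Ava loses 9 − 8 = 1 by deviating; Ben loses 5 − 1 = 4. Product = 1·4 = 4.
At both the library: Ava loses 7 − 1 = 6 by deviating; Ben loses 2 − (-2) = 4. Product = 6·4 = 24.
24 > 4, so both the library is risk-dominant. Ben's payoff there is 2.

2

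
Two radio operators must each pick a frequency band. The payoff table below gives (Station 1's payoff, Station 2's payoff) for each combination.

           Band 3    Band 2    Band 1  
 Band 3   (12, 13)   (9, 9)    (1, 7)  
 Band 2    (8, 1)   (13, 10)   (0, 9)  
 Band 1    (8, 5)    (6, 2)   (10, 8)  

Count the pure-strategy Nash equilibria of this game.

3

Both Band 3: Station 1 gets 12 (best alternative 8); Station 2 gets 13 (best alternative 9). Neither deviates — NE.
Both Band 2: Station 1 gets 13 (best alternative 9); Station 2 gets 10 (best alternative 9). Neither deviates — NE.
Both Band 1: Station 1 gets 10 (best alternative 1); Station 2 gets 8 (best alternative 5). Neither deviates — NE.
(Band 3, Band 2) is not a NE: Station 1 would switch to Band 2 (13 > 9).
No other cell survives both best-response checks, so there are 3 pure NE.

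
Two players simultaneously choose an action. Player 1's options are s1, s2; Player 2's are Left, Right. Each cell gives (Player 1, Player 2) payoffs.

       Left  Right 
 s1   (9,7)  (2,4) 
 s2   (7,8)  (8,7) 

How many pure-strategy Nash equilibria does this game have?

(s1, Left): Player 1 gets 9 (best alternative 7); Player 2 gets 7 (best alternative 4). Neither deviates — NE.
(s2, Right) is not a NE: Player 2 would switch to Left (8 > 7).
No other cell survives both best-response checks, so there is 1 pure NE.

1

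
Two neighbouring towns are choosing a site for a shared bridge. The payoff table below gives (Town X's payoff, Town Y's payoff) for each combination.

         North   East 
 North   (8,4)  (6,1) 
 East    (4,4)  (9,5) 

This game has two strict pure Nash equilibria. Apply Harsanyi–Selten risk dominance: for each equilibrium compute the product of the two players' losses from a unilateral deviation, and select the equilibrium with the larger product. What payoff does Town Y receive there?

At both North: Town X loses 8 − 4 = 4 by deviating; Town Y loses 4 − 1 = 3. Product = 4·3 = 12.
At both East: Town X loses 9 − 6 = 3 by deviating; Town Y loses 5 − 4 = 1. Product = 3·1 = 3.
12 > 3, so both North is risk-dominant. Town Y's payoff there is 4.

4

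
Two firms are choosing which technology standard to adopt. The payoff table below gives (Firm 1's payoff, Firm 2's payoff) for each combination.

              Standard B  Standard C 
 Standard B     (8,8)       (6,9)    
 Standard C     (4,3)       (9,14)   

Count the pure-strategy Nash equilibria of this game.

Both Standard C: Firm 1 gets 9 (best alternative 6); Firm 2 gets 14 (best alternative 3). Neither deviates — NE.
Both Standard B is not a NE: Firm 2 would switch to Standard C (9 > 8).
No other cell survives both best-response checks, so there is 1 pure NE.

1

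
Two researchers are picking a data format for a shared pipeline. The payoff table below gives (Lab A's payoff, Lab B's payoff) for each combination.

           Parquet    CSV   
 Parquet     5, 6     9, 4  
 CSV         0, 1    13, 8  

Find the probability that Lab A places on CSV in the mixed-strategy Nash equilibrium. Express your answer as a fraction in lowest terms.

Lab A's mix p on Parquet must make Lab B indifferent between Parquet and CSV.
Lab B's payoff from Parquet: 6p + 1(1−p). From CSV: 4p + 8(1−p).
Set equal: 2p = 7(1−p) → p = 7/9.
Probability on CSV is 1 − 7/9 = 2/9.

2/9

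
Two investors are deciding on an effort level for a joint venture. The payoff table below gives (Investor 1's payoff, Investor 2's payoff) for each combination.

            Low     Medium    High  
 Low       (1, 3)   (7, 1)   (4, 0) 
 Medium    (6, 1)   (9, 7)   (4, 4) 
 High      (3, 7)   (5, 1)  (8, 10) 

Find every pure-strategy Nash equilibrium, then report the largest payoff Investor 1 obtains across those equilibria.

9

Both Medium is a pure NE (Investor 1: 9 ≥ 7; Investor 2: 7 ≥ 4). Investor 1 gets 9.
Both High is a pure NE (Investor 1: 8 ≥ 4; Investor 2: 10 ≥ 7). Investor 1 gets 8.
Every other cell has a profitable deviation for at least one player. Highest of {9, 8} is 9.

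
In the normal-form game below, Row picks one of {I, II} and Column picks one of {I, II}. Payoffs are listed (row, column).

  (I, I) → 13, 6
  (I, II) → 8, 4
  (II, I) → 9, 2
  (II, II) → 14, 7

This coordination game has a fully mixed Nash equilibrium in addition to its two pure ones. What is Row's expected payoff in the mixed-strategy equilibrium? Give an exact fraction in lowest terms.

11

Column mixes with probability q on I, chosen so Row is indifferent: 13q + 8(1−q) = 9q + 14(1−q) gives q = 3/5.
Row's expected payoff (from either row, since indifferent) is 13·3/5 + 8·2/5 = 11.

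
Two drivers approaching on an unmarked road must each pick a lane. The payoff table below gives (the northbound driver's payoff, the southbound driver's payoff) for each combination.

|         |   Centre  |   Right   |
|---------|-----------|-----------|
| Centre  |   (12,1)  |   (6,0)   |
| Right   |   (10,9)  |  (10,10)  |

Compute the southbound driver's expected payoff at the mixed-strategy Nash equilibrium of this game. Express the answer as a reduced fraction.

5

The northbound driver mixes with probability p on Centre, chosen so the southbound driver is indifferent: 1p + 9(1−p) = 0p + 10(1−p) gives p = 1/2.
The southbound driver's expected payoff is 1·1/2 + 9·1/2 = 5.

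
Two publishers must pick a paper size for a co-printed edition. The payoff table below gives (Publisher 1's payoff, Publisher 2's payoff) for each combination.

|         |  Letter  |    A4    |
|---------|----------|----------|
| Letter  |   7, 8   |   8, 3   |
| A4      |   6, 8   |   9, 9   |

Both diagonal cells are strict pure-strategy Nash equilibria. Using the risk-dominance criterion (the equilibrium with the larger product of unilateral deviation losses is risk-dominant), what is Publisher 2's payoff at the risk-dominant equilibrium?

At both Letter: Publisher 1 loses 7 − 6 = 1 by deviating; Publisher 2 loses 8 − 3 = 5. Product = 1·5 = 5.
At both A4: Publisher 1 loses 9 − 8 = 1 by deviating; Publisher 2 loses 9 − 8 = 1. Product = 1·1 = 1.
5 > 1, so both Letter is risk-dominant. Publisher 2's payoff there is 8.

8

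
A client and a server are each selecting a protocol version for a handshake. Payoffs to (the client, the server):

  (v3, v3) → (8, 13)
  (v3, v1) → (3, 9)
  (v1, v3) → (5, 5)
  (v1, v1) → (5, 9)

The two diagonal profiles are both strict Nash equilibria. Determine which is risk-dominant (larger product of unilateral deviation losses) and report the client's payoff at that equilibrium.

8

At both v3: the client loses 8 − 5 = 3 by deviating; the server loses 13 − 9 = 4. Product = 3·4 = 12.
At both v1: the client loses 5 − 3 = 2 by deviating; the server loses 9 − 5 = 4. Product = 2·4 = 8.
12 > 8, so both v3 is risk-dominant. The client's payoff there is 8.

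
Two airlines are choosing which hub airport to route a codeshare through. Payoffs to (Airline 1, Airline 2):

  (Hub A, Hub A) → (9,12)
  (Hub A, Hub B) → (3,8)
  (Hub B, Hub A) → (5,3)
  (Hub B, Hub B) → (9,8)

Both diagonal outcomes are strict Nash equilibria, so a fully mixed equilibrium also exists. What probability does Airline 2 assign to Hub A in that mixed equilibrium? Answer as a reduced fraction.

3/5

Airline 2's mix q on Hub A must make Airline 1 indifferent between Hub A and Hub B.
Airline 1's payoff from Hub A: 9q + 3(1−q). From Hub B: 5q + 9(1−q).
Set equal: 4q = 6(1−q) → q = 6/10 = 3/5.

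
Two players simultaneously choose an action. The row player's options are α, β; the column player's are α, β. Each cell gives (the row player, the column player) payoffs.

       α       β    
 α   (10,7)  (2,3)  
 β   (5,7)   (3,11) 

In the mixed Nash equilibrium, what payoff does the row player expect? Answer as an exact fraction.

10/3

The column player mixes with probability q on α, chosen so the row player is indifferent: 10q + 2(1−q) = 5q + 3(1−q) gives q = 1/6.
The row player's expected payoff (from either row, since indifferent) is 10·1/6 + 2·5/6 = 10/3.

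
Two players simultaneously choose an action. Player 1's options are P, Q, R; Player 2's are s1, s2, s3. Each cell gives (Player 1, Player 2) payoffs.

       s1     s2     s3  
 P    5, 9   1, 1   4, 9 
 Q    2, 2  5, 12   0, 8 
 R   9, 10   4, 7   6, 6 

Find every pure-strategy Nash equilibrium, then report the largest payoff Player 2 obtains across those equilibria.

12

(Q, s2) is a pure NE (Player 1: 5 ≥ 4; Player 2: 12 ≥ 8). Player 2 gets 12.
(R, s1) is a pure NE (Player 1: 9 ≥ 5; Player 2: 10 ≥ 7). Player 2 gets 10.
Every other cell has a profitable deviation for at least one player. Highest of {12, 10} is 12.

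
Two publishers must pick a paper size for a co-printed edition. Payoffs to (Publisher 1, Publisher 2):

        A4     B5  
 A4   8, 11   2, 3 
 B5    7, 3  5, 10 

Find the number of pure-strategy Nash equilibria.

2

Both A4: Publisher 1 gets 8 (best alternative 7); Publisher 2 gets 11 (best alternative 3). Neither deviates — NE.
Both B5: Publisher 1 gets 5 (best alternative 2); Publisher 2 gets 10 (best alternative 3). Neither deviates — NE.
(A4, B5) is not a NE: Publisher 1 would switch to B5 (5 > 2).
No other cell survives both best-response checks, so there are 2 pure NE.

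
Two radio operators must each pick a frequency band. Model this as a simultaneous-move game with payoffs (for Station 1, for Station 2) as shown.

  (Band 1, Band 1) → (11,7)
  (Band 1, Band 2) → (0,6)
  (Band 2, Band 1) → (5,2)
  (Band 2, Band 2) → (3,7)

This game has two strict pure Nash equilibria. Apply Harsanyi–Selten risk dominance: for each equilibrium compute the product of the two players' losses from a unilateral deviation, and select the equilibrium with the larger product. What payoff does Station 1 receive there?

3

At both Band 1: Station 1 loses 11 − 5 = 6 by deviating; Station 2 loses 7 − 6 = 1. Product = 6·1 = 6.
At both Band 2: Station 1 loses 3 − 0 = 3 by deviating; Station 2 loses 7 − 2 = 5. Product = 3·5 = 15.
15 > 6, so both Band 2 is risk-dominant. Station 1's payoff there is 3.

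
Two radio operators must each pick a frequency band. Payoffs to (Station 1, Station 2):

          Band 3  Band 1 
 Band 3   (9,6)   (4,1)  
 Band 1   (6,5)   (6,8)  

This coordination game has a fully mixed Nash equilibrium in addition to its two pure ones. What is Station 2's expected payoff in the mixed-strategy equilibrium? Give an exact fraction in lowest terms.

Station 1 mixes with probability p on Band 3, chosen so Station 2 is indifferent: 6p + 5(1−p) = 1p + 8(1−p) gives p = 3/8.
Station 2's expected payoff is 6·3/8 + 5·5/8 = 43/8.

43/8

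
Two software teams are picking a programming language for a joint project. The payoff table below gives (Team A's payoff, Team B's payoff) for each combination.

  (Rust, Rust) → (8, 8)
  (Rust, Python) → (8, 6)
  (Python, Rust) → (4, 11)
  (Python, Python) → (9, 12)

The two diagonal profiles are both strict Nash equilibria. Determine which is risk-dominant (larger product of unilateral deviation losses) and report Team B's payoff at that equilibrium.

At both Rust: Team A loses 8 − 4 = 4 by deviating; Team B loses 8 − 6 = 2. Product = 4·2 = 8.
At both Python: Team A loses 9 − 8 = 1 by deviating; Team B loses 12 − 11 = 1. Product = 1·1 = 1.
8 > 1, so both Rust is risk-dominant. Team B's payoff there is 8.

8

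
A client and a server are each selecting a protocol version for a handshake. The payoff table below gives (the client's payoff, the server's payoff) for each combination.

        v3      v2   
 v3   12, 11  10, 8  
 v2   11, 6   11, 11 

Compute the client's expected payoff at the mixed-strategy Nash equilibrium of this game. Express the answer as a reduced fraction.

11

The server mixes with probability q on v3, chosen so the client is indifferent: 12q + 10(1−q) = 11q + 11(1−q) gives q = 1/2.
The client's expected payoff (from either row, since indifferent) is 12·1/2 + 10·1/2 = 11.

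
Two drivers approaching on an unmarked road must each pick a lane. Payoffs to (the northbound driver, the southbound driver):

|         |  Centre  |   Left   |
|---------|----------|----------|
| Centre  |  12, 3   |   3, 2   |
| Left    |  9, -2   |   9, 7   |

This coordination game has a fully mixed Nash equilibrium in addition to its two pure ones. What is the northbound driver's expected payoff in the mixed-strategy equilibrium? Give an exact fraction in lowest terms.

9

The southbound driver mixes with probability q on Centre, chosen so the northbound driver is indifferent: 12q + 3(1−q) = 9q + 9(1−q) gives q = 2/3.
The northbound driver's expected payoff (from either row, since indifferent) is 12·2/3 + 3·1/3 = 9.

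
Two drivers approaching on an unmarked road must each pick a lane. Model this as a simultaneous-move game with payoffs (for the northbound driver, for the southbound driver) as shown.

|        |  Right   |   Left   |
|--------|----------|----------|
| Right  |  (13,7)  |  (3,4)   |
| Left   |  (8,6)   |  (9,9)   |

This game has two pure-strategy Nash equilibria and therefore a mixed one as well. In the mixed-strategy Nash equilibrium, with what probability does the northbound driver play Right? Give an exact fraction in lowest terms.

The northbound driver's mix p on Right must make the southbound driver indifferent between Right and Left.
The southbound driver's payoff from Right: 7p + 6(1−p). From Left: 4p + 9(1−p).
Set equal: 3p = 3(1−p) → p = 3/6 = 1/2.

1/2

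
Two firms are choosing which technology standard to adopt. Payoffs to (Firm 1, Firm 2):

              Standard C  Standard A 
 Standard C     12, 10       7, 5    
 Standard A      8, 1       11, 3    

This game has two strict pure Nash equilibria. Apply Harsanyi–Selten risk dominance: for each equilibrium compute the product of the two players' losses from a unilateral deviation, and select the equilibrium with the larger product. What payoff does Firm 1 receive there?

12

At both Standard C: Firm 1 loses 12 − 8 = 4 by deviating; Firm 2 loses 10 − 5 = 5. Product = 4·5 = 20.
At both Standard A: Firm 1 loses 11 − 7 = 4 by deviating; Firm 2 loses 3 − 1 = 2. Product = 4·2 = 8.
20 > 8, so both Standard C is risk-dominant. Firm 1's payoff there is 12.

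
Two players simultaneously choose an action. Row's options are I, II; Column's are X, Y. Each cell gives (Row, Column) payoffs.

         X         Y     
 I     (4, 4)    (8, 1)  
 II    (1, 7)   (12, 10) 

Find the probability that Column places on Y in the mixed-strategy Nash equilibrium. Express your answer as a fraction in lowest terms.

3/7

Column's mix q on X must make Row indifferent between I and II.
Row's payoff from I: 4q + 8(1−q). From II: 1q + 12(1−q).
Set equal: 3q = 4(1−q) → q = 4/7.
Probability on Y is 1 − 4/7 = 3/7.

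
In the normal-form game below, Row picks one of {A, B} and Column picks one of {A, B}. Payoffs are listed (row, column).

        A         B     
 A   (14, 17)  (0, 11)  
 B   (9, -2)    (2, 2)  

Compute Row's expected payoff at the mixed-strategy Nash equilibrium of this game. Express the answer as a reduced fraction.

4

Column mixes with probability q on A, chosen so Row is indifferent: 14q + 0(1−q) = 9q + 2(1−q) gives q = 2/7.
Row's expected payoff (from either row, since indifferent) is 14·2/7 + 0·5/7 = 4.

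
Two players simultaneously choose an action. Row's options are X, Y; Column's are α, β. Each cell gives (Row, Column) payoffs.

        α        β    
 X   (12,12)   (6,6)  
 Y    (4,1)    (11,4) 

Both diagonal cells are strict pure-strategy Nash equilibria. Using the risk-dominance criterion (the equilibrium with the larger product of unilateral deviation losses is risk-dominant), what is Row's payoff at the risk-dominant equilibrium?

12

At (X, α): Row loses 12 − 4 = 8 by deviating; Column loses 12 − 6 = 6. Product = 8·6 = 48.
At (Y, β): Row loses 11 − 6 = 5 by deviating; Column loses 4 − 1 = 3. Product = 5·3 = 15.
48 > 15, so (X, α) is risk-dominant. Row's payoff there is 12.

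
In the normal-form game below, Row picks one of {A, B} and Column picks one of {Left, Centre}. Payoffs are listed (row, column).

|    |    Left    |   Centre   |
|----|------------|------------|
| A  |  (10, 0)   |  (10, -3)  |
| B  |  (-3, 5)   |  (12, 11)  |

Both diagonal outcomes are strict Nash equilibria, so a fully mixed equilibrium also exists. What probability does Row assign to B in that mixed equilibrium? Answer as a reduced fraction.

1/3

Row's mix p on A must make Column indifferent between Left and Centre.
Column's payoff from Left: 0p + 5(1−p). From Centre: (-3)p + 11(1−p).
Set equal: 3p = 6(1−p) → p = 6/9 = 2/3.
Probability on B is 1 − 2/3 = 1/3.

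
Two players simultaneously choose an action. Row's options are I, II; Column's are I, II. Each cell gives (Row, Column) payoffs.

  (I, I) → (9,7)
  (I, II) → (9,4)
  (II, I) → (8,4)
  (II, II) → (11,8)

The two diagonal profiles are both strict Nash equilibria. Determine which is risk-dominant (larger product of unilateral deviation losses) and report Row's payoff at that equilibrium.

11

At both I: Row loses 9 − 8 = 1 by deviating; Column loses 7 − 4 = 3. Product = 1·3 = 3.
At both II: Row loses 11 − 9 = 2 by deviating; Column loses 8 − 4 = 4. Product = 2·4 = 8.
8 > 3, so both II is risk-dominant. Row's payoff there is 11.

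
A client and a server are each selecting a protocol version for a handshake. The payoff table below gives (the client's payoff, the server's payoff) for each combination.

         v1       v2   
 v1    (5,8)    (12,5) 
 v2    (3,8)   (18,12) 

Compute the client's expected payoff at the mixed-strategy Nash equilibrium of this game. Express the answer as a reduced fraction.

The server mixes with probability q on v1, chosen so the client is indifferent: 5q + 12(1−q) = 3q + 18(1−q) gives q = 3/4.
The client's expected payoff (from either row, since indifferent) is 5·3/4 + 12·1/4 = 27/4.

27/4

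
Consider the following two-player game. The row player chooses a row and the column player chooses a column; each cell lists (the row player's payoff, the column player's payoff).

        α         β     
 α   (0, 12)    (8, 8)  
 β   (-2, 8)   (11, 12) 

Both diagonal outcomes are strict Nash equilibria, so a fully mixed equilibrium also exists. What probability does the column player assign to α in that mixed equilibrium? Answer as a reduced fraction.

The column player's mix q on α must make the row player indifferent between α and β.
The row player's payoff from α: 0q + 8(1−q). From β: (-2)q + 11(1−q).
Set equal: 2q = 3(1−q) → q = 3/5.

3/5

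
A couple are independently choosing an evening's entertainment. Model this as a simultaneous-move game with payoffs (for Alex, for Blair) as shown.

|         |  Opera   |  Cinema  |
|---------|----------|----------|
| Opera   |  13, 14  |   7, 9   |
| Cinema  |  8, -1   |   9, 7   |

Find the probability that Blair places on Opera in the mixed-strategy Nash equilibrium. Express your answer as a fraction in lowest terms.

Blair's mix q on Opera must make Alex indifferent between Opera and Cinema.
Alex's payoff from Opera: 13q + 7(1−q). From Cinema: 8q + 9(1−q).
Set equal: 5q = 2(1−q) → q = 2/7.

2/7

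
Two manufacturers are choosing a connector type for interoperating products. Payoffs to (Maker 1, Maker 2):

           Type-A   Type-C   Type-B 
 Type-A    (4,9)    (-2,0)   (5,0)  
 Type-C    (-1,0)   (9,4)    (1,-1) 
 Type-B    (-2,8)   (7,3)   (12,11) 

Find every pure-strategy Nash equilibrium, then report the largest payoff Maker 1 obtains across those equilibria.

12

Both Type-A is a pure NE (Maker 1: 4 ≥ -1; Maker 2: 9 ≥ 0). Maker 1 gets 4.
Both Type-C is a pure NE (Maker 1: 9 ≥ 7; Maker 2: 4 ≥ 0). Maker 1 gets 9.
Both Type-B is a pure NE (Maker 1: 12 ≥ 5; Maker 2: 11 ≥ 8). Maker 1 gets 12.
Every other cell has a profitable deviation for at least one player. Highest of {4, 9, 12} is 12.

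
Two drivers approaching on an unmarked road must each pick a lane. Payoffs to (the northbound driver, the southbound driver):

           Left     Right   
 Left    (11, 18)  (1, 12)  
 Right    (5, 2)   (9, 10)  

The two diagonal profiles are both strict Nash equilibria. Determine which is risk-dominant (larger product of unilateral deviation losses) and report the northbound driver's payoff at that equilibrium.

At both Left: the northbound driver loses 11 − 5 = 6 by deviating; the southbound driver loses 18 − 12 = 6. Product = 6·6 = 36.
At both Right: the northbound driver loses 9 − 1 = 8 by deviating; the southbound driver loses 10 − 2 = 8. Product = 8·8 = 64.
64 > 36, so both Right is risk-dominant. The northbound driver's payoff there is 9.

9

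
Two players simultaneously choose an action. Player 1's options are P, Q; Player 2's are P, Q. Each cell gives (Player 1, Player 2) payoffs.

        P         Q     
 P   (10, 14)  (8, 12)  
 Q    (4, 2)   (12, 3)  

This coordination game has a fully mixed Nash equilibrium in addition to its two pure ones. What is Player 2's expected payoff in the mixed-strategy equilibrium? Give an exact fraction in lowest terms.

6

Player 1 mixes with probability p on P, chosen so Player 2 is indifferent: 14p + 2(1−p) = 12p + 3(1−p) gives p = 1/3.
Player 2's expected payoff is 14·1/3 + 2·2/3 = 6.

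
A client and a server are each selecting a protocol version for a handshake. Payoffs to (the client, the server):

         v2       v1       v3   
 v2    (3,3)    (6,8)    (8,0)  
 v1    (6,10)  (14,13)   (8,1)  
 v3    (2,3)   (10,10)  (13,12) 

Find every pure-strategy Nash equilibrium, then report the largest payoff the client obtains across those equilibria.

14

Both v1 is a pure NE (the client: 14 ≥ 10; the server: 13 ≥ 10). The client gets 14.
Both v3 is a pure NE (the client: 13 ≥ 8; the server: 12 ≥ 10). The client gets 13.
Every other cell has a profitable deviation for at least one player. Highest of {14, 13} is 14.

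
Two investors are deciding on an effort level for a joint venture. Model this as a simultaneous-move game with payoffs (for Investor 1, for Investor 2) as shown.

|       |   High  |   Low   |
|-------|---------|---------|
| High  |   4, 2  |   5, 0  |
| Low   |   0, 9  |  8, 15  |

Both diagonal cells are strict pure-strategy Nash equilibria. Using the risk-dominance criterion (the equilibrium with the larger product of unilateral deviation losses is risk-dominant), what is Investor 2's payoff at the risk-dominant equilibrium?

At both High: Investor 1 loses 4 − 0 = 4 by deviating; Investor 2 loses 2 − 0 = 2. Product = 4·2 = 8.
At both Low: Investor 1 loses 8 − 5 = 3 by deviating; Investor 2 loses 15 − 9 = 6. Product = 3·6 = 18.
18 > 8, so both Low is risk-dominant. Investor 2's payoff there is 15.

15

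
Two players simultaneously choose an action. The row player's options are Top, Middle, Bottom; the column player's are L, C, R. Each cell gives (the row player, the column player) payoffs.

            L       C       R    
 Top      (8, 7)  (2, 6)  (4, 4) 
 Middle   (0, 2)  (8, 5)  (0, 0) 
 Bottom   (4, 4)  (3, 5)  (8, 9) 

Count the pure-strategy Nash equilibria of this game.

(Top, L): the row player gets 8 (best alternative 4); the column player gets 7 (best alternative 6). Neither deviates — NE.
(Middle, C): the row player gets 8 (best alternative 3); the column player gets 5 (best alternative 2). Neither deviates — NE.
(Bottom, R): the row player gets 8 (best alternative 4); the column player gets 9 (best alternative 5). Neither deviates — NE.
(Middle, L) is not a NE: the row player would switch to Top (8 > 0).
No other cell survives both best-response checks, so there are 3 pure NE.

3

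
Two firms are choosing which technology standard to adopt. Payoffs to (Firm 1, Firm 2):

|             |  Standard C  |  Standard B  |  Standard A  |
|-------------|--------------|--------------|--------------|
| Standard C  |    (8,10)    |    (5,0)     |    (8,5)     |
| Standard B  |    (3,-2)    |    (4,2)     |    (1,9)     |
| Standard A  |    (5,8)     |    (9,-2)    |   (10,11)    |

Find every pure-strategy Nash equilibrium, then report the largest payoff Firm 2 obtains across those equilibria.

11

Both Standard C is a pure NE (Firm 1: 8 ≥ 5; Firm 2: 10 ≥ 5). Firm 2 gets 10.
Both Standard A is a pure NE (Firm 1: 10 ≥ 8; Firm 2: 11 ≥ 8). Firm 2 gets 11.
Every other cell has a profitable deviation for at least one player. Highest of {10, 11} is 11.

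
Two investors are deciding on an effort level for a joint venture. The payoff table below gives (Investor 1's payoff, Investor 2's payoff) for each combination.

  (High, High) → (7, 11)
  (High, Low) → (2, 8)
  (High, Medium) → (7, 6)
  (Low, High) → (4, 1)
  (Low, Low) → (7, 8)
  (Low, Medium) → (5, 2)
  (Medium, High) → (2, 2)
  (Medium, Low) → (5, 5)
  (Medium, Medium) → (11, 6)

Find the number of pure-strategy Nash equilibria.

3

Both High: Investor 1 gets 7 (best alternative 4); Investor 2 gets 11 (best alternative 8). Neither deviates — NE.
Both Low: Investor 1 gets 7 (best alternative 5); Investor 2 gets 8 (best alternative 2). Neither deviates — NE.
Both Medium: Investor 1 gets 11 (best alternative 7); Investor 2 gets 6 (best alternative 5). Neither deviates — NE.
(High, Low) is not a NE: Investor 1 would switch to Low (7 > 2).
No other cell survives both best-response checks, so there are 3 pure NE.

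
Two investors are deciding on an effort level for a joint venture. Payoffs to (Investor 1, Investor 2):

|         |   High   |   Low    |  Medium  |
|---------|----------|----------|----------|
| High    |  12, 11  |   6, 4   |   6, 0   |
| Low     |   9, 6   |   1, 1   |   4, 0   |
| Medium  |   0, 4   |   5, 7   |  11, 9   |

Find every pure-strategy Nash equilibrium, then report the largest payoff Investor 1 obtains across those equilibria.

Both High is a pure NE (Investor 1: 12 ≥ 9; Investor 2: 11 ≥ 4). Investor 1 gets 12.
Both Medium is a pure NE (Investor 1: 11 ≥ 6; Investor 2: 9 ≥ 7). Investor 1 gets 11.
Every other cell has a profitable deviation for at least one player. Highest of {12, 11} is 12.

12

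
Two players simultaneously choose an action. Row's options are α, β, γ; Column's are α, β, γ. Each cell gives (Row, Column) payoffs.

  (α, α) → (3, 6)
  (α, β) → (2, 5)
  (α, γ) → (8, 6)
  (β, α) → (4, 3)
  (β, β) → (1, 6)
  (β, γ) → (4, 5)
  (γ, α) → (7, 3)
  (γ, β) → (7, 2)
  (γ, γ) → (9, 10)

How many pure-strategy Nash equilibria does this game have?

Both γ: Row gets 9 (best alternative 8); Column gets 10 (best alternative 3). Neither deviates — NE.
Both α is not a NE: Row would switch to γ (7 > 3).
No other cell survives both best-response checks, so there is 1 pure NE.

1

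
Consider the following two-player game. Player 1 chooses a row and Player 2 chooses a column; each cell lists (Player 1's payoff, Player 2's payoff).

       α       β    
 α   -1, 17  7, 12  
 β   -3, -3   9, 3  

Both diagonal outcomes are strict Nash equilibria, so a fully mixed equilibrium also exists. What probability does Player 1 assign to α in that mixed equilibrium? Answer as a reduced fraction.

Player 1's mix p on α must make Player 2 indifferent between α and β.
Player 2's payoff from α: 17p + (-3)(1−p). From β: 12p + 3(1−p).
Set equal: 5p = 6(1−p) → p = 6/11.

6/11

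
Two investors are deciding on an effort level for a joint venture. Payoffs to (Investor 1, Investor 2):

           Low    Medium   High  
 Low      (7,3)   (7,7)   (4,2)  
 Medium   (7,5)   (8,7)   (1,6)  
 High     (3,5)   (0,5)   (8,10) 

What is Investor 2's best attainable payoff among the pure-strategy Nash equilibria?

Both Medium is a pure NE (Investor 1: 8 ≥ 7; Investor 2: 7 ≥ 6). Investor 2 gets 7.
Both High is a pure NE (Investor 1: 8 ≥ 4; Investor 2: 10 ≥ 5). Investor 2 gets 10.
Every other cell has a profitable deviation for at least one player. Highest of {7, 10} is 10.

10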